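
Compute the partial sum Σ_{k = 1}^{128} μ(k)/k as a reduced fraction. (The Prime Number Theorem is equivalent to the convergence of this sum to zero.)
Σ μ(k)/k = -228455996623300386843096283835194191857230682/401447693933303618909444119902604513664588524773

Values of μ(k) for 1 ≤ k ≤ 128: μ(1) = 1, μ(2) = -1, μ(3) = -1, μ(5) = -1, μ(6) = 1, μ(7) = -1, μ(10) = 1, μ(11) = -1, μ(13) = -1, μ(14) = 1, μ(15) = 1, μ(17) = -1, μ(19) = -1, μ(21) = 1, μ(22) = 1, μ(23) = -1, μ(26) = 1, μ(29) = -1, μ(30) = -1, μ(31) = -1, μ(33) = 1, μ(34) = 1, μ(35) = 1, μ(37) = -1, μ(38) = 1, μ(39) = 1, μ(41) = -1, μ(42) = -1, μ(43) = -1, μ(46) = 1, μ(47) = -1, μ(51) = 1, μ(53) = -1, μ(55) = 1, μ(57) = 1, μ(58) = 1, μ(59) = -1, μ(61) = -1, μ(62) = 1, μ(65) = 1, μ(66) = -1, μ(67) = -1, μ(69) = 1, μ(70) = -1, μ(71) = -1, μ(73) = -1, μ(74) = 1, μ(77) = 1, μ(78) = -1, μ(79) = -1, μ(82) = 1, μ(83) = -1, μ(85) = 1, μ(86) = 1, μ(87) = 1, μ(89) = -1, μ(91) = 1, μ(93) = 1, μ(94) = 1, μ(95) = 1, μ(97) = -1, μ(101) = -1, μ(102) = -1, μ(103) = -1, μ(105) = -1, μ(106) = 1, μ(107) = -1, μ(109) = -1, μ(110) = -1, μ(111) = 1, μ(113) = -1, μ(114) = -1, μ(115) = 1, μ(118) = 1, μ(119) = 1, μ(122) = 1, μ(123) = 1, μ(127) = -1, with μ = 0 on non-squarefree integers. Summing μ(k)/k for k where μ(k) ≠ 0 gives -228455996623300386843096283835194191857230682/401447693933303618909444119902604513664588524773 ≈ -0.0006. (PNT ⟺ this sum → 0 as n → ∞.)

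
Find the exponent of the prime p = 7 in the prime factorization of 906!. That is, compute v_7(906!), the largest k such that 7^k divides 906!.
v_7(906!) = 149

Legendre's formula: v_p(n!) = Σ_{k ≥ 1} ⌊n / p^k⌋. For p = 7, n = 906, the terms are:
  ⌊906/7^1⌋ = ⌊906/7⌋ = 129
  ⌊906/7^2⌋ = ⌊906/49⌋ = 18
  ⌊906/7^3⌋ = ⌊906/343⌋ = 2
(the next term ⌊906/7^4⌋ = 0, terminating the sum). Summing: v_7(906!) = 129 + 18 + 2 = 149.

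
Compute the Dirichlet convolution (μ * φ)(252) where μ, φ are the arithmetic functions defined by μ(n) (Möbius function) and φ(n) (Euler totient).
(μ * φ)(252) = 20

Divisors of 252: [1, 2, 3, 4, 6, 7, 9, 12, 14, 18, 21, 28, 36, 42, 63, 84, 126, 252]. For each d | 252:
  d = 1: μ(1) · φ(252/1) = 1 · 72 = 72
  d = 2: μ(2) · φ(252/2) = -1 · 36 = -36
  d = 3: μ(3) · φ(252/3) = -1 · 24 = -24
  d = 4: μ(4) · φ(252/4) = 0 · 36 = 0
  d = 6: μ(6) · φ(252/6) = 1 · 12 = 12
  d = 7: μ(7) · φ(252/7) = -1 · 12 = -12
  d = 9: μ(9) · φ(252/9) = 0 · 12 = 0
  d = 12: μ(12) · φ(252/12) = 0 · 12 = 0
  d = 14: μ(14) · φ(252/14) = 1 · 6 = 6
  d = 18: μ(18) · φ(252/18) = 0 · 6 = 0
  d = 21: μ(21) · φ(252/21) = 1 · 4 = 4
  d = 28: μ(28) · φ(252/28) = 0 · 6 = 0
  d = 36: μ(36) · φ(252/36) = 0 · 6 = 0
  d = 42: μ(42) · φ(252/42) = -1 · 2 = -2
  d = 63: μ(63) · φ(252/63) = 0 · 2 = 0
  d = 84: μ(84) · φ(252/84) = 0 · 2 = 0
  d = 126: μ(126) · φ(252/126) = 0 · 1 = 0
  d = 252: μ(252) · φ(252/252) = 0 · 1 = 0
Summing: (μ * φ)(252) = 72 + -36 + -24 + 0 + 12 + -12 + 0 + 0 + 6 + 0 + 4 + 0 + 0 + -2 + 0 + 0 + 0 + 0 = 20.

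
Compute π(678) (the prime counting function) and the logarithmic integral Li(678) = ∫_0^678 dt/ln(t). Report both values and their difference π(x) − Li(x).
π(678) = 123;  Li(678) ≈ 129.72;  π(x) − Li(x) ≈ -6.72.

Direct count of primes ≤ 678 gives π(678) = 123. Numerical evaluation of the logarithmic integral gives Li(678) ≈ 129.72. The difference π(x) − Li(x) ≈ -6.72 is typically negative for small/moderate x (Li(x) overestimates), though Littlewood's theorem shows this sign changes infinitely often.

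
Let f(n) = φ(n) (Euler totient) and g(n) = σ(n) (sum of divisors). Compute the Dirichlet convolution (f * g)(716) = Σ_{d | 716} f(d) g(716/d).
(φ * σ)(716) = 4296

Divisors of 716: [1, 2, 4, 179, 358, 716]. For each d | 716:
  d = 1: φ(1) · σ(716/1) = 1 · 1260 = 1260
  d = 2: φ(2) · σ(716/2) = 1 · 540 = 540
  d = 4: φ(4) · σ(716/4) = 2 · 180 = 360
  d = 179: φ(179) · σ(716/179) = 178 · 7 = 1246
  d = 358: φ(358) · σ(716/358) = 178 · 3 = 534
  d = 716: φ(716) · σ(716/716) = 356 · 1 = 356
Summing: (φ * σ)(716) = 1260 + 540 + 360 + 1246 + 534 + 356 = 4296.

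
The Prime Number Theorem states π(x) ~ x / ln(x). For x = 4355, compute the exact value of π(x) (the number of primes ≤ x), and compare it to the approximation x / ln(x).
π(4355) = 594;  x/ln(x) ≈ 519.75;  relative error ≈ 12.50%.

Directly count primes up to 4355: π(4355) = 594. The PNT approximation gives 4355/ln(4355) ≈ 4355/8.37908 ≈ 519.75. Relative error (π(x) − x/ln(x)) / π(x) ≈ 12.50%; the approximation is known to undercount slightly (Li(x) is a better estimate).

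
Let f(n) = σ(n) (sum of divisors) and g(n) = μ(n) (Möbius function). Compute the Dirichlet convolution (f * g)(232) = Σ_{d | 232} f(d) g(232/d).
(σ * μ)(232) = 232

Divisors of 232: [1, 2, 4, 8, 29, 58, 116, 232]. For each d | 232:
  d = 1: σ(1) · μ(232/1) = 1 · 0 = 0
  d = 2: σ(2) · μ(232/2) = 3 · 0 = 0
  d = 4: σ(4) · μ(232/4) = 7 · 1 = 7
  d = 8: σ(8) · μ(232/8) = 15 · -1 = -15
  d = 29: σ(29) · μ(232/29) = 30 · 0 = 0
  d = 58: σ(58) · μ(232/58) = 90 · 0 = 0
  d = 116: σ(116) · μ(232/116) = 210 · -1 = -210
  d = 232: σ(232) · μ(232/232) = 450 · 1 = 450
Summing: (σ * μ)(232) = 0 + 0 + 7 + -15 + 0 + 0 + -210 + 450 = 232.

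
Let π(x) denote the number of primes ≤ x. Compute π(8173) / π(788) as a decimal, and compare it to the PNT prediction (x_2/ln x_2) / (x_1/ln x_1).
π(8173)/π(788) = 1026/138 ≈ 7.4348;  PNT prediction ≈ 7.6788.

π(788) = 138 and π(8173) = 1026, so π(8173)/π(788) ≈ 7.4348. The PNT-predicted ratio is (8173/ln(8173)) / (788/ln(788)) ≈ 7.6788. The two agree to within a few percent, as expected.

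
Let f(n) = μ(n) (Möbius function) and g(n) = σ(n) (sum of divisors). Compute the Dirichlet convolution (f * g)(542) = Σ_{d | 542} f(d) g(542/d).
(μ * σ)(542) = 542

Divisors of 542: [1, 2, 271, 542]. For each d | 542:
  d = 1: μ(1) · σ(542/1) = 1 · 816 = 816
  d = 2: μ(2) · σ(542/2) = -1 · 272 = -272
  d = 271: μ(271) · σ(542/271) = -1 · 3 = -3
  d = 542: μ(542) · σ(542/542) = 1 · 1 = 1
Summing: (μ * σ)(542) = 816 + -272 + -3 + 1 = 542.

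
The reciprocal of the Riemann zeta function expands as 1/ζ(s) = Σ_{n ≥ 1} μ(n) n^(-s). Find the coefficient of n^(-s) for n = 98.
μ(98) = 0

Factor n = 98 = 2 · 7^2. μ(n) = 0 if any exponent ≥ 2 (not squarefree); otherwise μ(n) = (−1)^{ω(n)} where ω(n) is the number of distinct prime factors. Applying: μ(98) = 0.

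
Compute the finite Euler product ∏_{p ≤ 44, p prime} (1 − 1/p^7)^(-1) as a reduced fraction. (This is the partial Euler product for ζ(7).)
∏ = 45646702807467713699372033067809267220048714619200580949120845685181752370766160993819090186875/45268741527906747399557358241617585589782139439825822687873840391576296184501153303048882388992

The primes p ≤ 44 are [2, 3, 5, 7, 11, 13, 17, 19, 23, 29, 31, 37, 41, 43]. For each prime, (1 − 1/p^7)^(-1) = p^7 / (p^7 − 1). The product is (1 − 1/2^7)^(-1), (1 − 1/3^7)^(-1), (1 − 1/5^7)^(-1), (1 − 1/7^7)^(-1), (1 − 1/11^7)^(-1), (1 − 1/13^7)^(-1), (1 − 1/17^7)^(-1), (1 − 1/19^7)^(-1), (1 − 1/23^7)^(-1), (1 − 1/29^7)^(-1), (1 − 1/31^7)^(-1), (1 − 1/37^7)^(-1), (1 − 1/41^7)^(-1), (1 − 1/43^7)^(-1) = ∏ p^7 / (p^7 − 1) = 45646702807467713699372033067809267220048714619200580949120845685181752370766160993819090186875/45268741527906747399557358241617585589782139439825822687873840391576296184501153303048882388992.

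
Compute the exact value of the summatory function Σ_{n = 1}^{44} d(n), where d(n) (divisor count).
Σ_{n ≤ 44} d(n) = 176

Compute d(n) for each 1 ≤ n ≤ 44: d(1) = 1, d(2) = 2, d(3) = 2, d(4) = 3, d(5) = 2, d(6) = 4, d(7) = 2, d(8) = 4, d(9) = 3, d(10) = 4, d(11) = 2, d(12) = 6, d(13) = 2, d(14) = 4, d(15) = 4, d(16) = 5, d(17) = 2, d(18) = 6, d(19) = 2, d(20) = 6, d(21) = 4, d(22) = 4, d(23) = 2, d(24) = 8, d(25) = 3, d(26) = 4, d(27) = 4, d(28) = 6, d(29) = 2, d(30) = 8, d(31) = 2, d(32) = 6, d(33) = 4, d(34) = 4, d(35) = 4, d(36) = 9, d(37) = 2, d(38) = 4, d(39) = 4, d(40) = 8, d(41) = 2, d(42) = 8, d(43) = 2, d(44) = 6. Summing all 44 values: 176. (Dirichlet's divisor formula: Σ_{n ≤ x} d(n) = x ln(x) + (2γ − 1) x + O(√x). For x = 44, the asymptotic estimate is ≈ 173.30.)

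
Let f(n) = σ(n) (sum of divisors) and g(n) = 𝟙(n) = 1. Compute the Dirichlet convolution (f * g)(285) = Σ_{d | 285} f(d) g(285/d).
(σ * 𝟙)(285) = 735

Divisors of 285: [1, 3, 5, 15, 19, 57, 95, 285]. For each d | 285:
  d = 1: σ(1) · 𝟙(285/1) = 1 · 1 = 1
  d = 3: σ(3) · 𝟙(285/3) = 4 · 1 = 4
  d = 5: σ(5) · 𝟙(285/5) = 6 · 1 = 6
  d = 15: σ(15) · 𝟙(285/15) = 24 · 1 = 24
  d = 19: σ(19) · 𝟙(285/19) = 20 · 1 = 20
  d = 57: σ(57) · 𝟙(285/57) = 80 · 1 = 80
  d = 95: σ(95) · 𝟙(285/95) = 120 · 1 = 120
  d = 285: σ(285) · 𝟙(285/285) = 480 · 1 = 480
Summing: (σ * 𝟙)(285) = 1 + 4 + 6 + 24 + 20 + 80 + 120 + 480 = 735.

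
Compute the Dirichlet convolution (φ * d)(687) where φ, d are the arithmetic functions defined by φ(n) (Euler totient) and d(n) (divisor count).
(φ * d)(687) = 920

Divisors of 687: [1, 3, 229, 687]. For each d | 687:
  d = 1: φ(1) · d(687/1) = 1 · 4 = 4
  d = 3: φ(3) · d(687/3) = 2 · 2 = 4
  d = 229: φ(229) · d(687/229) = 228 · 2 = 456
  d = 687: φ(687) · d(687/687) = 456 · 1 = 456
Summing: (φ * d)(687) = 4 + 4 + 456 + 456 = 920.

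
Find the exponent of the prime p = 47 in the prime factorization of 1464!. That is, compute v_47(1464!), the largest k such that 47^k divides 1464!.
v_47(1464!) = 31

Legendre's formula: v_p(n!) = Σ_{k ≥ 1} ⌊n / p^k⌋. For p = 47, n = 1464, the terms are:
  ⌊1464/47^1⌋ = ⌊1464/47⌋ = 31
(the next term ⌊1464/47^2⌋ = 0, terminating the sum). Summing: v_47(1464!) = 31 = 31.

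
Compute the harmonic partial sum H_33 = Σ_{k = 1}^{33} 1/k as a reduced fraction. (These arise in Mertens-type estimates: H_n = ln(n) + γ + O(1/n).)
H_33 = 53676090078349/13127595717600

Direct summation: H_33 = 1 + 1/2 + ... + 1/33. The least common denominator is lcm(1, ..., 33) = 144403552893600; over this denominator the numerator is 144403552893600 + 72201776446800 + 48134517631200 + 36100888223400 + 28880710578720 + 24067258815600 + 20629078984800 + 18050444111700 + 16044839210400 + 14440355289360 + 13127595717600 + 12033629407800 + 11107965607200 + 10314539492400 + 9626903526240 + 9025222055850 + 8494326640800 + 8022419605200 + 7600186994400 + 7220177644680 + 6876359661600 + 6563797858800 + 6278415343200 + 6016814703900 + 5776142115744 + 5553982803600 + 5348279736800 + 5157269746200 + 4979432858400 + 4813451763120 + 4658179125600 + 4512611027925 + 4375865239200 = 590436990861839, so H_33 = 590436990861839/144403552893600; reducing by gcd(590436990861839, 144403552893600) = 11 gives 53676090078349/13127595717600 ≈ 4.08880. (The PNT-adjacent estimate ln(33) + γ ≈ 4.07372 matches within O(1/n).)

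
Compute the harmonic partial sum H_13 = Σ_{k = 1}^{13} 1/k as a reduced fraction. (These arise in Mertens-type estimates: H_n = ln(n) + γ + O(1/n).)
H_13 = 1145993/360360

Direct summation: H_13 = 1 + 1/2 + ... + 1/13. The least common denominator is lcm(1, ..., 13) = 360360; over this denominator the numerator is 360360 + 180180 + 120120 + 90090 + 72072 + 60060 + 51480 + 45045 + 40040 + 36036 + 32760 + 30030 + 27720 = 1145993, so H_13 = 1145993/360360 (already in lowest terms) ≈ 3.18013. (The PNT-adjacent estimate ln(13) + γ ≈ 3.14217 matches within O(1/n).)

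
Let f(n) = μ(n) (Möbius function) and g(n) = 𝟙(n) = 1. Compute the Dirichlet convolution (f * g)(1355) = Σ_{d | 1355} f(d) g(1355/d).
(μ * 𝟙)(1355) = 0

Divisors of 1355: [1, 5, 271, 1355]. For each d | 1355:
  d = 1: μ(1) · 𝟙(1355/1) = 1 · 1 = 1
  d = 5: μ(5) · 𝟙(1355/5) = -1 · 1 = -1
  d = 271: μ(271) · 𝟙(1355/271) = -1 · 1 = -1
  d = 1355: μ(1355) · 𝟙(1355/1355) = 1 · 1 = 1
Summing: (μ * 𝟙)(1355) = 1 + -1 + -1 + 1 = 0.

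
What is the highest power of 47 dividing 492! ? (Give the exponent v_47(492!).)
v_47(492!) = 10

Legendre's formula: v_p(n!) = Σ_{k ≥ 1} ⌊n / p^k⌋. For p = 47, n = 492, the terms are:
  ⌊492/47^1⌋ = ⌊492/47⌋ = 10
(the next term ⌊492/47^2⌋ = 0, terminating the sum). Summing: v_47(492!) = 10 = 10.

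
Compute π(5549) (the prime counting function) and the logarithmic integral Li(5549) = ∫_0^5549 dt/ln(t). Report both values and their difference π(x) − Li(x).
π(5549) = 732;  Li(5549) ≈ 748.34;  π(x) − Li(x) ≈ -16.34.

Direct count of primes ≤ 5549 gives π(5549) = 732. Numerical evaluation of the logarithmic integral gives Li(5549) ≈ 748.34. The difference π(x) − Li(x) ≈ -16.34 is typically negative for small/moderate x (Li(x) overestimates), though Littlewood's theorem shows this sign changes infinitely often.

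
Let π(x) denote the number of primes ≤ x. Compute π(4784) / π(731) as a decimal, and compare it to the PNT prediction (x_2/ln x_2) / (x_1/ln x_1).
π(4784)/π(731) = 642/129 ≈ 4.9767;  PNT prediction ≈ 5.0934.

π(731) = 129 and π(4784) = 642, so π(4784)/π(731) ≈ 4.9767. The PNT-predicted ratio is (4784/ln(4784)) / (731/ln(731)) ≈ 5.0934. The two agree to within a few percent, as expected.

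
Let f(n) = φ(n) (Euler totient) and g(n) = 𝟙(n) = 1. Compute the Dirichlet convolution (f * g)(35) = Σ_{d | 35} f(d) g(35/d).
(φ * 𝟙)(35) = 35

Divisors of 35: [1, 5, 7, 35]. For each d | 35:
  d = 1: φ(1) · 𝟙(35/1) = 1 · 1 = 1
  d = 5: φ(5) · 𝟙(35/5) = 4 · 1 = 4
  d = 7: φ(7) · 𝟙(35/7) = 6 · 1 = 6
  d = 35: φ(35) · 𝟙(35/35) = 24 · 1 = 24
Summing: (φ * 𝟙)(35) = 1 + 4 + 6 + 24 = 35.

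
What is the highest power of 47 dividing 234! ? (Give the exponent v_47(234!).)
v_47(234!) = 4

Legendre's formula: v_p(n!) = Σ_{k ≥ 1} ⌊n / p^k⌋. For p = 47, n = 234, the terms are:
  ⌊234/47^1⌋ = ⌊234/47⌋ = 4
(the next term ⌊234/47^2⌋ = 0, terminating the sum). Summing: v_47(234!) = 4 = 4.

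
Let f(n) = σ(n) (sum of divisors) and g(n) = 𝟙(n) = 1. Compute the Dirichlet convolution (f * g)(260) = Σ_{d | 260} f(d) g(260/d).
(σ * 𝟙)(260) = 1155

Divisors of 260: [1, 2, 4, 5, 10, 13, 20, 26, 52, 65, 130, 260]. For each d | 260:
  d = 1: σ(1) · 𝟙(260/1) = 1 · 1 = 1
  d = 2: σ(2) · 𝟙(260/2) = 3 · 1 = 3
  d = 4: σ(4) · 𝟙(260/4) = 7 · 1 = 7
  d = 5: σ(5) · 𝟙(260/5) = 6 · 1 = 6
  d = 10: σ(10) · 𝟙(260/10) = 18 · 1 = 18
  d = 13: σ(13) · 𝟙(260/13) = 14 · 1 = 14
  d = 20: σ(20) · 𝟙(260/20) = 42 · 1 = 42
  d = 26: σ(26) · 𝟙(260/26) = 42 · 1 = 42
  d = 52: σ(52) · 𝟙(260/52) = 98 · 1 = 98
  d = 65: σ(65) · 𝟙(260/65) = 84 · 1 = 84
  d = 130: σ(130) · 𝟙(260/130) = 252 · 1 = 252
  d = 260: σ(260) · 𝟙(260/260) = 588 · 1 = 588
Summing: (σ * 𝟙)(260) = 1 + 3 + 7 + 6 + 18 + 14 + 42 + 42 + 98 + 84 + 252 + 588 = 1155.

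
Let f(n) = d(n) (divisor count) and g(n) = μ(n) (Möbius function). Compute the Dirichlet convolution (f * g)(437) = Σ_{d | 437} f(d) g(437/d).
(d * μ)(437) = 1

Divisors of 437: [1, 19, 23, 437]. For each d | 437:
  d = 1: d(1) · μ(437/1) = 1 · 1 = 1
  d = 19: d(19) · μ(437/19) = 2 · -1 = -2
  d = 23: d(23) · μ(437/23) = 2 · -1 = -2
  d = 437: d(437) · μ(437/437) = 4 · 1 = 4
Summing: (d * μ)(437) = 1 + -2 + -2 + 4 = 1.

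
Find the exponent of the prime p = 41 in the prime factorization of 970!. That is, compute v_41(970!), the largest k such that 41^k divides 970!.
v_41(970!) = 23

Legendre's formula: v_p(n!) = Σ_{k ≥ 1} ⌊n / p^k⌋. For p = 41, n = 970, the terms are:
  ⌊970/41^1⌋ = ⌊970/41⌋ = 23
(the next term ⌊970/41^2⌋ = 0, terminating the sum). Summing: v_41(970!) = 23 = 23.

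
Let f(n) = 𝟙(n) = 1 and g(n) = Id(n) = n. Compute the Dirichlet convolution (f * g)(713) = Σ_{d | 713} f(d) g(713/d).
(𝟙 * Id)(713) = 768

Divisors of 713: [1, 23, 31, 713]. For each d | 713:
  d = 1: 𝟙(1) · Id(713/1) = 1 · 713 = 713
  d = 23: 𝟙(23) · Id(713/23) = 1 · 31 = 31
  d = 31: 𝟙(31) · Id(713/31) = 1 · 23 = 23
  d = 713: 𝟙(713) · Id(713/713) = 1 · 1 = 1
Summing: (𝟙 * Id)(713) = 713 + 31 + 23 + 1 = 768.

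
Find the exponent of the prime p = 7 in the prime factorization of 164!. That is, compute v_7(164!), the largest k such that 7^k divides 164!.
v_7(164!) = 26

Legendre's formula: v_p(n!) = Σ_{k ≥ 1} ⌊n / p^k⌋. For p = 7, n = 164, the terms are:
  ⌊164/7^1⌋ = ⌊164/7⌋ = 23
  ⌊164/7^2⌋ = ⌊164/49⌋ = 3
(the next term ⌊164/7^3⌋ = 0, terminating the sum). Summing: v_7(164!) = 23 + 3 = 26.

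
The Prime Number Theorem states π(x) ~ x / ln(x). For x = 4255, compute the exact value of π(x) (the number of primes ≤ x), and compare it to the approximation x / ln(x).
π(4255) = 583;  x/ln(x) ≈ 509.22;  relative error ≈ 12.65%.

Directly count primes up to 4255: π(4255) = 583. The PNT approximation gives 4255/ln(4255) ≈ 4255/8.35585 ≈ 509.22. Relative error (π(x) − x/ln(x)) / π(x) ≈ 12.65%; the approximation is known to undercount slightly (Li(x) is a better estimate).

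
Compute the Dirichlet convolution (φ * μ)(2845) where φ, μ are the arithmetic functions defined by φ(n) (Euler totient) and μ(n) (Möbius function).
(φ * μ)(2845) = 1701

Divisors of 2845: [1, 5, 569, 2845]. For each d | 2845:
  d = 1: φ(1) · μ(2845/1) = 1 · 1 = 1
  d = 5: φ(5) · μ(2845/5) = 4 · -1 = -4
  d = 569: φ(569) · μ(2845/569) = 568 · -1 = -568
  d = 2845: φ(2845) · μ(2845/2845) = 2272 · 1 = 2272
Summing: (φ * μ)(2845) = 1 + -4 + -568 + 2272 = 1701.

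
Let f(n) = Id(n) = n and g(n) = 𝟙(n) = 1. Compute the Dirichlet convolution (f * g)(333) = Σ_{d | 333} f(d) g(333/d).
(Id * 𝟙)(333) = 494

Divisors of 333: [1, 3, 9, 37, 111, 333]. For each d | 333:
  d = 1: Id(1) · 𝟙(333/1) = 1 · 1 = 1
  d = 3: Id(3) · 𝟙(333/3) = 3 · 1 = 3
  d = 9: Id(9) · 𝟙(333/9) = 9 · 1 = 9
  d = 37: Id(37) · 𝟙(333/37) = 37 · 1 = 37
  d = 111: Id(111) · 𝟙(333/111) = 111 · 1 = 111
  d = 333: Id(333) · 𝟙(333/333) = 333 · 1 = 333
Summing: (Id * 𝟙)(333) = 1 + 3 + 9 + 37 + 111 + 333 = 494.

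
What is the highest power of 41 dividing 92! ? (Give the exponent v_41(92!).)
v_41(92!) = 2

Legendre's formula: v_p(n!) = Σ_{k ≥ 1} ⌊n / p^k⌋. For p = 41, n = 92, the terms are:
  ⌊92/41^1⌋ = ⌊92/41⌋ = 2
(the next term ⌊92/41^2⌋ = 0, terminating the sum). Summing: v_41(92!) = 2 = 2.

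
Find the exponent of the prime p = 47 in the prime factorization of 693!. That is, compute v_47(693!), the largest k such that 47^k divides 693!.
v_47(693!) = 14

Legendre's formula: v_p(n!) = Σ_{k ≥ 1} ⌊n / p^k⌋. For p = 47, n = 693, the terms are:
  ⌊693/47^1⌋ = ⌊693/47⌋ = 14
(the next term ⌊693/47^2⌋ = 0, terminating the sum). Summing: v_47(693!) = 14 = 14.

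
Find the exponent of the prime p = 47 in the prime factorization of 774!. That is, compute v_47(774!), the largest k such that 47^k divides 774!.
v_47(774!) = 16

Legendre's formula: v_p(n!) = Σ_{k ≥ 1} ⌊n / p^k⌋. For p = 47, n = 774, the terms are:
  ⌊774/47^1⌋ = ⌊774/47⌋ = 16
(the next term ⌊774/47^2⌋ = 0, terminating the sum). Summing: v_47(774!) = 16 = 16.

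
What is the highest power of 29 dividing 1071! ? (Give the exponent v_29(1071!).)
v_29(1071!) = 37

Legendre's formula: v_p(n!) = Σ_{k ≥ 1} ⌊n / p^k⌋. For p = 29, n = 1071, the terms are:
  ⌊1071/29^1⌋ = ⌊1071/29⌋ = 36
  ⌊1071/29^2⌋ = ⌊1071/841⌋ = 1
(the next term ⌊1071/29^3⌋ = 0, terminating the sum). Summing: v_29(1071!) = 36 + 1 = 37.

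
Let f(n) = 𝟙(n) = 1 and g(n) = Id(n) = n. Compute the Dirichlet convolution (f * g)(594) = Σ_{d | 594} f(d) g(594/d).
(𝟙 * Id)(594) = 1440

Divisors of 594: [1, 2, 3, 6, 9, 11, 18, 22, 27, 33, 54, 66, 99, 198, 297, 594]. For each d | 594:
  d = 1: 𝟙(1) · Id(594/1) = 1 · 594 = 594
  d = 2: 𝟙(2) · Id(594/2) = 1 · 297 = 297
  d = 3: 𝟙(3) · Id(594/3) = 1 · 198 = 198
  d = 6: 𝟙(6) · Id(594/6) = 1 · 99 = 99
  d = 9: 𝟙(9) · Id(594/9) = 1 · 66 = 66
  d = 11: 𝟙(11) · Id(594/11) = 1 · 54 = 54
  d = 18: 𝟙(18) · Id(594/18) = 1 · 33 = 33
  d = 22: 𝟙(22) · Id(594/22) = 1 · 27 = 27
  d = 27: 𝟙(27) · Id(594/27) = 1 · 22 = 22
  d = 33: 𝟙(33) · Id(594/33) = 1 · 18 = 18
  d = 54: 𝟙(54) · Id(594/54) = 1 · 11 = 11
  d = 66: 𝟙(66) · Id(594/66) = 1 · 9 = 9
  d = 99: 𝟙(99) · Id(594/99) = 1 · 6 = 6
  d = 198: 𝟙(198) · Id(594/198) = 1 · 3 = 3
  d = 297: 𝟙(297) · Id(594/297) = 1 · 2 = 2
  d = 594: 𝟙(594) · Id(594/594) = 1 · 1 = 1
Summing: (𝟙 * Id)(594) = 594 + 297 + 198 + 99 + 66 + 54 + 33 + 27 + 22 + 18 + 11 + 9 + 6 + 3 + 2 + 1 = 1440.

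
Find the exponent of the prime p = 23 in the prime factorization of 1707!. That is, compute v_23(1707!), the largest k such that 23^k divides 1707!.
v_23(1707!) = 77

Legendre's formula: v_p(n!) = Σ_{k ≥ 1} ⌊n / p^k⌋. For p = 23, n = 1707, the terms are:
  ⌊1707/23^1⌋ = ⌊1707/23⌋ = 74
  ⌊1707/23^2⌋ = ⌊1707/529⌋ = 3
(the next term ⌊1707/23^3⌋ = 0, terminating the sum). Summing: v_23(1707!) = 74 + 3 = 77.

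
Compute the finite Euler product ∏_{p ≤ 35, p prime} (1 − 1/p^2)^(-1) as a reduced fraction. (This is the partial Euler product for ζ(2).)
∏ = 82920037520482019/50722704772300800

The primes p ≤ 35 are [2, 3, 5, 7, 11, 13, 17, 19, 23, 29, 31]. For each prime, (1 − 1/p^2)^(-1) = p^2 / (p^2 − 1). The product is (1 − 1/2^2)^(-1), (1 − 1/3^2)^(-1), (1 − 1/5^2)^(-1), (1 − 1/7^2)^(-1), (1 − 1/11^2)^(-1), (1 − 1/13^2)^(-1), (1 − 1/17^2)^(-1), (1 − 1/19^2)^(-1), (1 − 1/23^2)^(-1), (1 − 1/29^2)^(-1), (1 − 1/31^2)^(-1) = ∏ p^2 / (p^2 − 1) = 82920037520482019/50722704772300800.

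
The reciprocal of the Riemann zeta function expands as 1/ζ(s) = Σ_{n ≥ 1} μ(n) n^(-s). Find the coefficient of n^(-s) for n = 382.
μ(382) = 1

Factor n = 382 = 2 · 191. μ(n) = 0 if any exponent ≥ 2 (not squarefree); otherwise μ(n) = (−1)^{ω(n)} where ω(n) is the number of distinct prime factors. Applying: μ(382) = 1.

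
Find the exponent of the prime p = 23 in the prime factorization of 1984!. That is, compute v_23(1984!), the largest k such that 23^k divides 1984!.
v_23(1984!) = 89

Legendre's formula: v_p(n!) = Σ_{k ≥ 1} ⌊n / p^k⌋. For p = 23, n = 1984, the terms are:
  ⌊1984/23^1⌋ = ⌊1984/23⌋ = 86
  ⌊1984/23^2⌋ = ⌊1984/529⌋ = 3
(the next term ⌊1984/23^3⌋ = 0, terminating the sum). Summing: v_23(1984!) = 86 + 3 = 89.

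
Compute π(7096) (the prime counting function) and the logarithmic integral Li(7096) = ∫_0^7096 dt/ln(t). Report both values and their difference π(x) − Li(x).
π(7096) = 909;  Li(7096) ≈ 925.17;  π(x) − Li(x) ≈ -16.17.

Direct count of primes ≤ 7096 gives π(7096) = 909. Numerical evaluation of the logarithmic integral gives Li(7096) ≈ 925.17. The difference π(x) − Li(x) ≈ -16.17 is typically negative for small/moderate x (Li(x) overestimates), though Littlewood's theorem shows this sign changes infinitely often.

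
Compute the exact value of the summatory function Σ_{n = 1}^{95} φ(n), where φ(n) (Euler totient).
Σ_{n ≤ 95} φ(n) = 2774

Compute φ(n) for each 1 ≤ n ≤ 95: φ(1) = 1, φ(2) = 1, φ(3) = 2, φ(4) = 2, φ(5) = 4, φ(6) = 2, φ(7) = 6, φ(8) = 4, φ(9) = 6, φ(10) = 4, φ(11) = 10, φ(12) = 4, φ(13) = 12, φ(14) = 6, φ(15) = 8, φ(16) = 8, φ(17) = 16, φ(18) = 6, φ(19) = 18, φ(20) = 8, φ(21) = 12, φ(22) = 10, φ(23) = 22, φ(24) = 8, φ(25) = 20, φ(26) = 12, φ(27) = 18, φ(28) = 12, φ(29) = 28, φ(30) = 8, φ(31) = 30, φ(32) = 16, φ(33) = 20, φ(34) = 16, φ(35) = 24, φ(36) = 12, φ(37) = 36, φ(38) = 18, φ(39) = 24, φ(40) = 16, φ(41) = 40, φ(42) = 12, φ(43) = 42, φ(44) = 20, φ(45) = 24, φ(46) = 22, φ(47) = 46, φ(48) = 16, φ(49) = 42, φ(50) = 20, φ(51) = 32, φ(52) = 24, φ(53) = 52, φ(54) = 18, φ(55) = 40, φ(56) = 24, φ(57) = 36, φ(58) = 28, φ(59) = 58, φ(60) = 16, φ(61) = 60, φ(62) = 30, φ(63) = 36, φ(64) = 32, φ(65) = 48, φ(66) = 20, φ(67) = 66, φ(68) = 32, φ(69) = 44, φ(70) = 24, φ(71) = 70, φ(72) = 24, φ(73) = 72, φ(74) = 36, φ(75) = 40, φ(76) = 36, φ(77) = 60, φ(78) = 24, φ(79) = 78, φ(80) = 32, φ(81) = 54, φ(82) = 40, φ(83) = 82, φ(84) = 24, φ(85) = 64, φ(86) = 42, φ(87) = 56, φ(88) = 40, φ(89) = 88, φ(90) = 24, φ(91) = 72, φ(92) = 44, φ(93) = 60, φ(94) = 46, φ(95) = 72. Summing all 95 values: 2774. (Average order: Σ_{n ≤ x} φ(n) ~ (3/π²) x². For x = 95, (3/π²)·95² ≈ 2743.27.)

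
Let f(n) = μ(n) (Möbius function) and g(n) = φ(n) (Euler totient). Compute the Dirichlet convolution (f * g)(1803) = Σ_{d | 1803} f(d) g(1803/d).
(μ * φ)(1803) = 599

Divisors of 1803: [1, 3, 601, 1803]. For each d | 1803:
  d = 1: μ(1) · φ(1803/1) = 1 · 1200 = 1200
  d = 3: μ(3) · φ(1803/3) = -1 · 600 = -600
  d = 601: μ(601) · φ(1803/601) = -1 · 2 = -2
  d = 1803: μ(1803) · φ(1803/1803) = 1 · 1 = 1
Summing: (μ * φ)(1803) = 1200 + -600 + -2 + 1 = 599.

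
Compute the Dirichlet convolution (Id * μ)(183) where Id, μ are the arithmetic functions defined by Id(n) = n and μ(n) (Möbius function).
(Id * μ)(183) = 120

Divisors of 183: [1, 3, 61, 183]. For each d | 183:
  d = 1: Id(1) · μ(183/1) = 1 · 1 = 1
  d = 3: Id(3) · μ(183/3) = 3 · -1 = -3
  d = 61: Id(61) · μ(183/61) = 61 · -1 = -61
  d = 183: Id(183) · μ(183/183) = 183 · 1 = 183
Summing: (Id * μ)(183) = 1 + -3 + -61 + 183 = 120.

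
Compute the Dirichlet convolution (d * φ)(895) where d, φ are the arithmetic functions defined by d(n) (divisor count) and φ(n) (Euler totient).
(d * φ)(895) = 1080

Divisors of 895: [1, 5, 179, 895]. For each d | 895:
  d = 1: d(1) · φ(895/1) = 1 · 712 = 712
  d = 5: d(5) · φ(895/5) = 2 · 178 = 356
  d = 179: d(179) · φ(895/179) = 2 · 4 = 8
  d = 895: d(895) · φ(895/895) = 4 · 1 = 4
Summing: (d * φ)(895) = 712 + 356 + 8 + 4 = 1080.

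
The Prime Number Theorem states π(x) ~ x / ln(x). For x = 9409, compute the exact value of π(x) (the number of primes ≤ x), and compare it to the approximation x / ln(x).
π(9409) = 1163;  x/ln(x) ≈ 1028.37;  relative error ≈ 11.58%.

Directly count primes up to 9409: π(9409) = 1163. The PNT approximation gives 9409/ln(9409) ≈ 9409/9.14942 ≈ 1028.37. Relative error (π(x) − x/ln(x)) / π(x) ≈ 11.58%; the approximation is known to undercount slightly (Li(x) is a better estimate).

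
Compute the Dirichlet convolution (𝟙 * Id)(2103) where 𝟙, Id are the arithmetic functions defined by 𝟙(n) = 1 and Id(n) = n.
(𝟙 * Id)(2103) = 2808

Divisors of 2103: [1, 3, 701, 2103]. For each d | 2103:
  d = 1: 𝟙(1) · Id(2103/1) = 1 · 2103 = 2103
  d = 3: 𝟙(3) · Id(2103/3) = 1 · 701 = 701
  d = 701: 𝟙(701) · Id(2103/701) = 1 · 3 = 3
  d = 2103: 𝟙(2103) · Id(2103/2103) = 1 · 1 = 1
Summing: (𝟙 * Id)(2103) = 2103 + 701 + 3 + 1 = 2808.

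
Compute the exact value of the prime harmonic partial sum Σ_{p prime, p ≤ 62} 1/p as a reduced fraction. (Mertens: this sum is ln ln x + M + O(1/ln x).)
Σ 1/p = 201015517717077830328949/117288381359406970983270

π(62) = 18, so the primes ≤ 62 are [2, 3, 5, 7, 11, 13, 17, 19, 23, 29, 31, 37, 41, 43, 47, 53, 59, 61]. Summing 1/p over these primes: 201015517717077830328949/117288381359406970983270 ≈ 1.7139. Mertens estimate ln ln(62) + 0.2615 ≈ 1.6791.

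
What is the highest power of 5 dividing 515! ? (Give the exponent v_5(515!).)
v_5(515!) = 127

Legendre's formula: v_p(n!) = Σ_{k ≥ 1} ⌊n / p^k⌋. For p = 5, n = 515, the terms are:
  ⌊515/5^1⌋ = ⌊515/5⌋ = 103
  ⌊515/5^2⌋ = ⌊515/25⌋ = 20
  ⌊515/5^3⌋ = ⌊515/125⌋ = 4
(the next term ⌊515/5^4⌋ = 0, terminating the sum). Summing: v_5(515!) = 103 + 20 + 4 = 127.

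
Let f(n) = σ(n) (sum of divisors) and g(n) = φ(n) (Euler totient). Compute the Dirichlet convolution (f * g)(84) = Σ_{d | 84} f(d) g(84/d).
(σ * φ)(84) = 1008

Divisors of 84: [1, 2, 3, 4, 6, 7, 12, 14, 21, 28, 42, 84]. For each d | 84:
  d = 1: σ(1) · φ(84/1) = 1 · 24 = 24
  d = 2: σ(2) · φ(84/2) = 3 · 12 = 36
  d = 3: σ(3) · φ(84/3) = 4 · 12 = 48
  d = 4: σ(4) · φ(84/4) = 7 · 12 = 84
  d = 6: σ(6) · φ(84/6) = 12 · 6 = 72
  d = 7: σ(7) · φ(84/7) = 8 · 4 = 32
  d = 12: σ(12) · φ(84/12) = 28 · 6 = 168
  d = 14: σ(14) · φ(84/14) = 24 · 2 = 48
  d = 21: σ(21) · φ(84/21) = 32 · 2 = 64
  d = 28: σ(28) · φ(84/28) = 56 · 2 = 112
  d = 42: σ(42) · φ(84/42) = 96 · 1 = 96
  d = 84: σ(84) · φ(84/84) = 224 · 1 = 224
Summing: (σ * φ)(84) = 24 + 36 + 48 + 84 + 72 + 32 + 168 + 48 + 64 + 112 + 96 + 224 = 1008.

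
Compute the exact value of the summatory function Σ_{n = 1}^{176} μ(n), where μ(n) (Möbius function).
Σ_{n ≤ 176} μ(n) = -4

Compute μ(n) for each 1 ≤ n ≤ 176: μ(1) = 1, μ(2) = -1, μ(3) = -1, μ(4) = 0, μ(5) = -1, μ(6) = 1, μ(7) = -1, μ(8) = 0, μ(9) = 0, μ(10) = 1, μ(11) = -1, μ(12) = 0, μ(13) = -1, μ(14) = 1, μ(15) = 1, μ(16) = 0, μ(17) = -1, μ(18) = 0, μ(19) = -1, μ(20) = 0, μ(21) = 1, μ(22) = 1, μ(23) = -1, μ(24) = 0, μ(25) = 0, μ(26) = 1, μ(27) = 0, μ(28) = 0, μ(29) = -1, μ(30) = -1, μ(31) = -1, μ(32) = 0, μ(33) = 1, μ(34) = 1, μ(35) = 1, μ(36) = 0, μ(37) = -1, μ(38) = 1, μ(39) = 1, μ(40) = 0, μ(41) = -1, μ(42) = -1, μ(43) = -1, μ(44) = 0, μ(45) = 0, μ(46) = 1, μ(47) = -1, μ(48) = 0, μ(49) = 0, μ(50) = 0, μ(51) = 1, μ(52) = 0, μ(53) = -1, μ(54) = 0, μ(55) = 1, μ(56) = 0, μ(57) = 1, μ(58) = 1, μ(59) = -1, μ(60) = 0, μ(61) = -1, μ(62) = 1, μ(63) = 0, μ(64) = 0, μ(65) = 1, μ(66) = -1, μ(67) = -1, μ(68) = 0, μ(69) = 1, μ(70) = -1, μ(71) = -1, μ(72) = 0, μ(73) = -1, μ(74) = 1, μ(75) = 0, μ(76) = 0, μ(77) = 1, μ(78) = -1, μ(79) = -1, μ(80) = 0, μ(81) = 0, μ(82) = 1, μ(83) = -1, μ(84) = 0, μ(85) = 1, μ(86) = 1, μ(87) = 1, μ(88) = 0, μ(89) = -1, μ(90) = 0, μ(91) = 1, μ(92) = 0, μ(93) = 1, μ(94) = 1, μ(95) = 1, μ(96) = 0, μ(97) = -1, μ(98) = 0, μ(99) = 0, μ(100) = 0, μ(101) = -1, μ(102) = -1, μ(103) = -1, μ(104) = 0, μ(105) = -1, μ(106) = 1, μ(107) = -1, μ(108) = 0, μ(109) = -1, μ(110) = -1, μ(111) = 1, μ(112) = 0, μ(113) = -1, μ(114) = -1, μ(115) = 1, μ(116) = 0, μ(117) = 0, μ(118) = 1, μ(119) = 1, μ(120) = 0, μ(121) = 0, μ(122) = 1, μ(123) = 1, μ(124) = 0, μ(125) = 0, μ(126) = 0, μ(127) = -1, μ(128) = 0, μ(129) = 1, μ(130) = -1, μ(131) = -1, μ(132) = 0, μ(133) = 1, μ(134) = 1, μ(135) = 0, μ(136) = 0, μ(137) = -1, μ(138) = -1, μ(139) = -1, μ(140) = 0, μ(141) = 1, μ(142) = 1, μ(143) = 1, μ(144) = 0, μ(145) = 1, μ(146) = 1, μ(147) = 0, μ(148) = 0, μ(149) = -1, μ(150) = 0, μ(151) = -1, μ(152) = 0, μ(153) = 0, μ(154) = -1, μ(155) = 1, μ(156) = 0, μ(157) = -1, μ(158) = 1, μ(159) = 1, μ(160) = 0, μ(161) = 1, μ(162) = 0, μ(163) = -1, μ(164) = 0, μ(165) = -1, μ(166) = 1, μ(167) = -1, μ(168) = 0, μ(169) = 0, μ(170) = -1, μ(171) = 0, μ(172) = 0, μ(173) = -1, μ(174) = -1, μ(175) = 0, μ(176) = 0. Summing all 176 values: -4. (Mertens function M(x) = Σ_{n ≤ x} μ(n); on average M(x) should be small (PNT ⟺ M(x) = o(x)).)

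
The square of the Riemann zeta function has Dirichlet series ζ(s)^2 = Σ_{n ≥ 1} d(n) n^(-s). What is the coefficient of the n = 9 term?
d(9) = 3

ζ(s)^2 = (Σ 1/m^s)(Σ 1/k^s). The coefficient of 1/n^s in the product is the number of ordered pairs (m, k) with mk = n, which equals d(n). For n = 9, divisors are [1, 3, 9], so d(9) = 3.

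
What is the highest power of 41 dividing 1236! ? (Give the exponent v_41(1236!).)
v_41(1236!) = 30

Legendre's formula: v_p(n!) = Σ_{k ≥ 1} ⌊n / p^k⌋. For p = 41, n = 1236, the terms are:
  ⌊1236/41^1⌋ = ⌊1236/41⌋ = 30
(the next term ⌊1236/41^2⌋ = 0, terminating the sum). Summing: v_41(1236!) = 30 = 30.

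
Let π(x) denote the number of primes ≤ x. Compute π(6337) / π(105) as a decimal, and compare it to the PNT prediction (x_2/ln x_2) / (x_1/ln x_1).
π(6337)/π(105) = 825/27 ≈ 30.5556;  PNT prediction ≈ 32.0850.

π(105) = 27 and π(6337) = 825, so π(6337)/π(105) ≈ 30.5556. The PNT-predicted ratio is (6337/ln(6337)) / (105/ln(105)) ≈ 32.0850. The two agree to within a few percent, as expected.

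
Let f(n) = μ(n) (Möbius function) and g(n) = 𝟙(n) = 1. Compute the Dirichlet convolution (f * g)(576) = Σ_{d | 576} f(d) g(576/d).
(μ * 𝟙)(576) = 0

Divisors of 576: [1, 2, 3, 4, 6, 8, 9, 12, 16, 18, 24, 32, 36, 48, 64, 72, 96, 144, 192, 288, 576]. For each d | 576:
  d = 1: μ(1) · 𝟙(576/1) = 1 · 1 = 1
  d = 2: μ(2) · 𝟙(576/2) = -1 · 1 = -1
  d = 3: μ(3) · 𝟙(576/3) = -1 · 1 = -1
  d = 4: μ(4) · 𝟙(576/4) = 0 · 1 = 0
  d = 6: μ(6) · 𝟙(576/6) = 1 · 1 = 1
  d = 8: μ(8) · 𝟙(576/8) = 0 · 1 = 0
  d = 9: μ(9) · 𝟙(576/9) = 0 · 1 = 0
  d = 12: μ(12) · 𝟙(576/12) = 0 · 1 = 0
  d = 16: μ(16) · 𝟙(576/16) = 0 · 1 = 0
  d = 18: μ(18) · 𝟙(576/18) = 0 · 1 = 0
  d = 24: μ(24) · 𝟙(576/24) = 0 · 1 = 0
  d = 32: μ(32) · 𝟙(576/32) = 0 · 1 = 0
  d = 36: μ(36) · 𝟙(576/36) = 0 · 1 = 0
  d = 48: μ(48) · 𝟙(576/48) = 0 · 1 = 0
  d = 64: μ(64) · 𝟙(576/64) = 0 · 1 = 0
  d = 72: μ(72) · 𝟙(576/72) = 0 · 1 = 0
  d = 96: μ(96) · 𝟙(576/96) = 0 · 1 = 0
  d = 144: μ(144) · 𝟙(576/144) = 0 · 1 = 0
  d = 192: μ(192) · 𝟙(576/192) = 0 · 1 = 0
  d = 288: μ(288) · 𝟙(576/288) = 0 · 1 = 0
  d = 576: μ(576) · 𝟙(576/576) = 0 · 1 = 0
Summing: (μ * 𝟙)(576) = 1 + -1 + -1 + 0 + 1 + 0 + 0 + 0 + 0 + 0 + 0 + 0 + 0 + 0 + 0 + 0 + 0 + 0 + 0 + 0 + 0 = 0.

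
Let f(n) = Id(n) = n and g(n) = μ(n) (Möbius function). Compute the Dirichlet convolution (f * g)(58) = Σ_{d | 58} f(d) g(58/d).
(Id * μ)(58) = 28

Divisors of 58: [1, 2, 29, 58]. For each d | 58:
  d = 1: Id(1) · μ(58/1) = 1 · 1 = 1
  d = 2: Id(2) · μ(58/2) = 2 · -1 = -2
  d = 29: Id(29) · μ(58/29) = 29 · -1 = -29
  d = 58: Id(58) · μ(58/58) = 58 · 1 = 58
Summing: (Id * μ)(58) = 1 + -2 + -29 + 58 = 28.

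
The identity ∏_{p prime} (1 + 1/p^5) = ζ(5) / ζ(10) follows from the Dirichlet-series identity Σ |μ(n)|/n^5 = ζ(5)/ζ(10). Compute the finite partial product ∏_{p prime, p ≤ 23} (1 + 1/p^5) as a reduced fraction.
∏ = 2612085852729079932096672771072/2521568243390149185231442932125

The primes p ≤ 23 are [2, 3, 5, 7, 11, 13, 17, 19, 23]. For each, (1 + 1/p^5) = (p^5 + 1)/p^5. Multiplying these fractions over p ∈ [2, 3, 5, 7, 11, 13, 17, 19, 23] gives 2612085852729079932096672771072/2521568243390149185231442932125. (In the limit P → ∞ this tends to ζ(5)/ζ(10).)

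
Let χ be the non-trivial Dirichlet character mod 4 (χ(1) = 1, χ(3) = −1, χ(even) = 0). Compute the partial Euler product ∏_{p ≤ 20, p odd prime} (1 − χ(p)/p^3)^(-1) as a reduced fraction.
∏ = 2463517706231725/2542314678779904

The odd primes p ≤ 20 are [3, 5, 7, 11, 13, 17, 19]. For each, χ(p) = 1 if p ≡ 1 mod 4, χ(p) = −1 if p ≡ 3 mod 4. Taking (1 − χ(p)/p^3)^(-1) = p^3/(p^3 − χ(p)): (1 − (-1)/3^3)^(-1) · (1 − (1)/5^3)^(-1) · (1 − (-1)/7^3)^(-1) · (1 − (-1)/11^3)^(-1) · (1 − (1)/13^3)^(-1) · (1 − (1)/17^3)^(-1) · (1 − (-1)/19^3)^(-1) = 2463517706231725/2542314678779904.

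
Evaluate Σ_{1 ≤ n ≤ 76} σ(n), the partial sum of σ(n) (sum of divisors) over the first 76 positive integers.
Σ_{n ≤ 76} σ(n) = 4784

Compute σ(n) for each 1 ≤ n ≤ 76: σ(1) = 1, σ(2) = 3, σ(3) = 4, σ(4) = 7, σ(5) = 6, σ(6) = 12, σ(7) = 8, σ(8) = 15, σ(9) = 13, σ(10) = 18, σ(11) = 12, σ(12) = 28, σ(13) = 14, σ(14) = 24, σ(15) = 24, σ(16) = 31, σ(17) = 18, σ(18) = 39, σ(19) = 20, σ(20) = 42, σ(21) = 32, σ(22) = 36, σ(23) = 24, σ(24) = 60, σ(25) = 31, σ(26) = 42, σ(27) = 40, σ(28) = 56, σ(29) = 30, σ(30) = 72, σ(31) = 32, σ(32) = 63, σ(33) = 48, σ(34) = 54, σ(35) = 48, σ(36) = 91, σ(37) = 38, σ(38) = 60, σ(39) = 56, σ(40) = 90, σ(41) = 42, σ(42) = 96, σ(43) = 44, σ(44) = 84, σ(45) = 78, σ(46) = 72, σ(47) = 48, σ(48) = 124, σ(49) = 57, σ(50) = 93, σ(51) = 72, σ(52) = 98, σ(53) = 54, σ(54) = 120, σ(55) = 72, σ(56) = 120, σ(57) = 80, σ(58) = 90, σ(59) = 60, σ(60) = 168, σ(61) = 62, σ(62) = 96, σ(63) = 104, σ(64) = 127, σ(65) = 84, σ(66) = 144, σ(67) = 68, σ(68) = 126, σ(69) = 96, σ(70) = 144, σ(71) = 72, σ(72) = 195, σ(73) = 74, σ(74) = 114, σ(75) = 124, σ(76) = 140. Summing all 76 values: 4784. (Average order: Σ_{n ≤ x} σ(n) ~ (π²/12) x². For x = 76, (π²/12)·76² ≈ 4750.57.)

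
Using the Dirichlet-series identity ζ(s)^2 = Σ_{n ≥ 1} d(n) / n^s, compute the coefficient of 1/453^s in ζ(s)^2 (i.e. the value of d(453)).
d(453) = 4

ζ(s)^2 = (Σ 1/m^s)(Σ 1/k^s). The coefficient of 1/n^s in the product is the number of ordered pairs (m, k) with mk = n, which equals d(n). For n = 453, divisors are [1, 3, 151, 453], so d(453) = 4.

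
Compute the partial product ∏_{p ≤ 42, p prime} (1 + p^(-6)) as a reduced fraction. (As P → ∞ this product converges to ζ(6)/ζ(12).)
∏ = 7958626871003917876889084093955382653190108443234150059181332800/7824878040211751626556251123873113951642227867268398620083160521

The primes p ≤ 42 are [2, 3, 5, 7, 11, 13, 17, 19, 23, 29, 31, 37, 41]. For each, (1 + 1/p^6) = (p^6 + 1)/p^6. Multiplying these fractions over p ∈ [2, 3, 5, 7, 11, 13, 17, 19, 23, 29, 31, 37, 41] gives 7958626871003917876889084093955382653190108443234150059181332800/7824878040211751626556251123873113951642227867268398620083160521. (In the limit P → ∞ this tends to ζ(6)/ζ(12).)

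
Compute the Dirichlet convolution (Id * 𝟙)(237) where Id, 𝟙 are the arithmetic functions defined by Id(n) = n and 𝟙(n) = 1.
(Id * 𝟙)(237) = 320

Divisors of 237: [1, 3, 79, 237]. For each d | 237:
  d = 1: Id(1) · 𝟙(237/1) = 1 · 1 = 1
  d = 3: Id(3) · 𝟙(237/3) = 3 · 1 = 3
  d = 79: Id(79) · 𝟙(237/79) = 79 · 1 = 79
  d = 237: Id(237) · 𝟙(237/237) = 237 · 1 = 237
Summing: (Id * 𝟙)(237) = 1 + 3 + 79 + 237 = 320.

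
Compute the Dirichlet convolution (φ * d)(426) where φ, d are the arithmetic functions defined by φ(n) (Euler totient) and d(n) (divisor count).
(φ * d)(426) = 864

Divisors of 426: [1, 2, 3, 6, 71, 142, 213, 426]. For each d | 426:
  d = 1: φ(1) · d(426/1) = 1 · 8 = 8
  d = 2: φ(2) · d(426/2) = 1 · 4 = 4
  d = 3: φ(3) · d(426/3) = 2 · 4 = 8
  d = 6: φ(6) · d(426/6) = 2 · 2 = 4
  d = 71: φ(71) · d(426/71) = 70 · 4 = 280
  d = 142: φ(142) · d(426/142) = 70 · 2 = 140
  d = 213: φ(213) · d(426/213) = 140 · 2 = 280
  d = 426: φ(426) · d(426/426) = 140 · 1 = 140
Summing: (φ * d)(426) = 8 + 4 + 8 + 4 + 280 + 140 + 280 + 140 = 864.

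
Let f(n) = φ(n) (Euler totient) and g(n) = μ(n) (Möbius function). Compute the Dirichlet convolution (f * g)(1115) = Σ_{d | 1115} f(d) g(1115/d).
(φ * μ)(1115) = 663

Divisors of 1115: [1, 5, 223, 1115]. For each d | 1115:
  d = 1: φ(1) · μ(1115/1) = 1 · 1 = 1
  d = 5: φ(5) · μ(1115/5) = 4 · -1 = -4
  d = 223: φ(223) · μ(1115/223) = 222 · -1 = -222
  d = 1115: φ(1115) · μ(1115/1115) = 888 · 1 = 888
Summing: (φ * μ)(1115) = 1 + -4 + -222 + 888 = 663.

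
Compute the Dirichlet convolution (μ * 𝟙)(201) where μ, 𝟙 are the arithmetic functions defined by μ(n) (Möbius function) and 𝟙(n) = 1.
(μ * 𝟙)(201) = 0

Divisors of 201: [1, 3, 67, 201]. For each d | 201:
  d = 1: μ(1) · 𝟙(201/1) = 1 · 1 = 1
  d = 3: μ(3) · 𝟙(201/3) = -1 · 1 = -1
  d = 67: μ(67) · 𝟙(201/67) = -1 · 1 = -1
  d = 201: μ(201) · 𝟙(201/201) = 1 · 1 = 1
Summing: (μ * 𝟙)(201) = 1 + -1 + -1 + 1 = 0.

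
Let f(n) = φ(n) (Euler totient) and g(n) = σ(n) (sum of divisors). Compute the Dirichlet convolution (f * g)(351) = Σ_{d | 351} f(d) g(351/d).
(φ * σ)(351) = 2808

Divisors of 351: [1, 3, 9, 13, 27, 39, 117, 351]. For each d | 351:
  d = 1: φ(1) · σ(351/1) = 1 · 560 = 560
  d = 3: φ(3) · σ(351/3) = 2 · 182 = 364
  d = 9: φ(9) · σ(351/9) = 6 · 56 = 336
  d = 13: φ(13) · σ(351/13) = 12 · 40 = 480
  d = 27: φ(27) · σ(351/27) = 18 · 14 = 252
  d = 39: φ(39) · σ(351/39) = 24 · 13 = 312
  d = 117: φ(117) · σ(351/117) = 72 · 4 = 288
  d = 351: φ(351) · σ(351/351) = 216 · 1 = 216
Summing: (φ * σ)(351) = 560 + 364 + 336 + 480 + 252 + 312 + 288 + 216 = 2808.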